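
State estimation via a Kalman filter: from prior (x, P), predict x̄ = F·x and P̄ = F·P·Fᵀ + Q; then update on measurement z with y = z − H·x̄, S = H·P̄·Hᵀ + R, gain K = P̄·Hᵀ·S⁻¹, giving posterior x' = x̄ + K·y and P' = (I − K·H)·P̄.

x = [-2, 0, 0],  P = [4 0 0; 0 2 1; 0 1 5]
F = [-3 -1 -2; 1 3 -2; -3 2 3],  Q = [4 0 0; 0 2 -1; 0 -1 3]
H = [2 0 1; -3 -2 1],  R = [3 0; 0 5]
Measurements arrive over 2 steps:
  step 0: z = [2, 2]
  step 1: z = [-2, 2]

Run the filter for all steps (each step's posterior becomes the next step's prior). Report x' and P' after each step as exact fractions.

step 0: x̄ = F·x = [6, -2, 6]
step 0: P̄ = F·P·Fᵀ + Q = [66 -2 -5; -2 32 -26; -5 -26 104]
step 0: y = z − H·x̄ = [-16, 10]
step 0: S = H·P̄·Hᵀ + R = [351 -227; -227 941]
step 0: K = P̄·Hᵀ·S⁻¹ = [37167/139381 -20510/139381; -23649/139381 -18147/139381; 127271/278762 81359/278762]
step 0: x' = x̄ + K·y = [36514/139381, -81848/139381, 224913/139381]
step 0: P' = (I − K·H)·P̄ = [397447/139381 -886592/139381 -683393/139381; -886592/139381 2226374/139381 1702237/139381; -683393/139381 1702237/139381 3115385/278762]
step 1: x̄ = F·x = [-477520/139381, -59896/12671, 401501/139381]
step 1: P̄ = F·P·Fᵀ + Q = [5880371/139381 -210663/12671 -17427584/139381; -210663/12671 357411/12671 1022469/12671; -17427584/139381 1022469/12671 140573833/278762]
step 1: y = z − H·x̄ = [274777/139381, -2873011/139381]
step 1: S = H·P̄·Hᵀ + R = [49032415/278762 78414257/278762; 78414257/278762 342805193/278762]
step 1: K = P̄·Hᵀ·S⁻¹ = [3184403441/38239683983 -7518218091/38239683983; 10448589957/38239683983 -84094341/38239683983; 30842461522/38239683983 15271678953/38239683983]
step 1: x' = x̄ + K·y = [30238771458/38239683983, -158427684268/38239683983, -143833314526/38239683983]
step 1: P' = (I − K·H)·P̄ = [101152639194/38239683983 -229309447596/38239683983 -192752068065/38239683983; -229309447596/38239683983 589156739778/38239683983 489964665063/38239683983; -192752068065/38239683983 489964665063/38239683983 478031520696/38239683983]

step 0: x' = [36514/139381, -81848/139381, 224913/139381], P' = [397447/139381 -886592/139381 -683393/139381; -886592/139381 2226374/139381 1702237/139381; -683393/139381 1702237/139381 3115385/278762]
step 1: x' = [30238771458/38239683983, -158427684268/38239683983, -143833314526/38239683983], P' = [101152639194/38239683983 -229309447596/38239683983 -192752068065/38239683983; -229309447596/38239683983 589156739778/38239683983 489964665063/38239683983; -192752068065/38239683983 489964665063/38239683983 478031520696/38239683983]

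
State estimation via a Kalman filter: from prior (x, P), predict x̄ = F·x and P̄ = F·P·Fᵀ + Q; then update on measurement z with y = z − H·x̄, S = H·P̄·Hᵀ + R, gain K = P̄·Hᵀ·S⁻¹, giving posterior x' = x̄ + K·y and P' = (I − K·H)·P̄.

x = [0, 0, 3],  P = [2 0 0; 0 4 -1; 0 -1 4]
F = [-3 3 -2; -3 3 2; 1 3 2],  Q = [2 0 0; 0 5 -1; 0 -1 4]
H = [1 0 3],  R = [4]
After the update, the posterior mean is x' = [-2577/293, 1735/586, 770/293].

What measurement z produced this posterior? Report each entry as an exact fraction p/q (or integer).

z = [-1]

x̄ = F·x = [-6, 6, 6]
P̄ = F·P·Fᵀ + Q = [84 38 14; 38 63 33; 14 33 46]
S = H·P̄·Hᵀ + R = [586]
K = P̄·Hᵀ·S⁻¹ = [63/293; 137/586; 76/293]
x' − x̄ = [-819/293, -1781/586, -988/293] = K·y
y = (KᵀK)⁻¹·Kᵀ·(x' − x̄) = [-13]
z = y + H·x̄ = [-13] + [12] = [-1]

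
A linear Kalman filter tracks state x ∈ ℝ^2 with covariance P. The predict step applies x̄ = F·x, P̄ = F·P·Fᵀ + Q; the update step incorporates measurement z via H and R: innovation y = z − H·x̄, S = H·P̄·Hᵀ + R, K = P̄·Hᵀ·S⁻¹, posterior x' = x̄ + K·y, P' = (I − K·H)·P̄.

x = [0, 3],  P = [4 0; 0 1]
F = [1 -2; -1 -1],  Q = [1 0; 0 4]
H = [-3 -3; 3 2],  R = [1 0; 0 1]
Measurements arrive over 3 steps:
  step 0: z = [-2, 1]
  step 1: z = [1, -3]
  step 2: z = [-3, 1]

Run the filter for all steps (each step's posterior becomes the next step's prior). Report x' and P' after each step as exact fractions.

step 0: x̄ = F·x = [-6, -3]
step 0: P̄ = F·P·Fᵀ + Q = [9 -2; -2 9]
step 0: y = z − H·x̄ = [-29, 25]
step 0: S = H·P̄·Hᵀ + R = [127 -105; -105 94]
step 0: K = P̄·Hᵀ·S⁻¹ = [441/913 716/913; -714/913 -681/913]
step 0: x' = x̄ + K·y = [-367/913, 942/913]
step 0: P' = (I − K·H)·P̄ = [1010/913 -1157/913; -1157/913 1395/913]
step 1: x̄ = F·x = [-2251/913, -575/913]
step 1: P̄ = F·P·Fᵀ + Q = [12131/913 623/913; 623/913 3743/913]
step 1: y = z − H·x̄ = [-7565/913, 5164/913]
step 1: S = H·P̄·Hᵀ + R = [154993/913 -140982/913; -140982/913 132540/913]
step 1: K = P̄·Hᵀ·S⁻¹ = [42931/121732 481411/730392; -76145/121732 -434417/730392]
step 1: x' = x̄ + K·y = [-606103/365196, 434237/365196]
step 1: P' = (I − K·H)·P̄ = [653135/730392 -738997/730392; -738997/730392 891287/730392]
step 2: x̄ = F·x = [-113429/28092, 85933/182598]
step 2: P̄ = F·P·Fᵀ + Q = [608051/56184 15017/28092; 15017/28092 746999/182598]
step 2: y = z − H·x̄ = [-1667907/121732, 4445195/365196]
step 2: S = H·P̄·Hᵀ + R = [35264093/243464 -31642191/243464; -31642191/243464 88509647/730392]
step 2: K = P̄·Hᵀ·S⁻¹ = [167887797/482731202 313654541/482731202; -149647491/241365601 -141006175/241365601]
step 2: x' = x̄ + K·y = [-215818938/241365601, 447641512/241365601]
step 2: P' = (I − K·H)·P̄ = [425579739/482731202 -240771169/241365601; -240771169/241365601 290653666/241365601]

step 0: x' = [-367/913, 942/913], P' = [1010/913 -1157/913; -1157/913 1395/913]
step 1: x' = [-606103/365196, 434237/365196], P' = [653135/730392 -738997/730392; -738997/730392 891287/730392]
step 2: x' = [-215818938/241365601, 447641512/241365601], P' = [425579739/482731202 -240771169/241365601; -240771169/241365601 290653666/241365601]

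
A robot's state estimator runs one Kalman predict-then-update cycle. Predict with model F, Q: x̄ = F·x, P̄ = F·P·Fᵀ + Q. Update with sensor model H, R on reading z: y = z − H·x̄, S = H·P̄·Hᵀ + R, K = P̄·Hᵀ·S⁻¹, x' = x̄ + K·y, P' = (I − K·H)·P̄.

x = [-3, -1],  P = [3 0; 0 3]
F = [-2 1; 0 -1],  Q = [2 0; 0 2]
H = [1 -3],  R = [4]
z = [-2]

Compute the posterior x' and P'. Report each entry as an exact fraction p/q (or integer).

x̄ = F·x = [5, 1]
P̄ = F·P·Fᵀ + Q = [17 -3; -3 5]
y = z − H·x̄ = [-4]
S = H·P̄·Hᵀ + R = [84]
K = P̄·Hᵀ·S⁻¹ = [13/42; -3/14]
x' = x̄ + K·y = [79/21, 13/7]
P' = (I − K·H)·P̄ = [188/21 18/7; 18/7 8/7]

x' = [79/21, 13/7]
P' = [188/21 18/7; 18/7 8/7]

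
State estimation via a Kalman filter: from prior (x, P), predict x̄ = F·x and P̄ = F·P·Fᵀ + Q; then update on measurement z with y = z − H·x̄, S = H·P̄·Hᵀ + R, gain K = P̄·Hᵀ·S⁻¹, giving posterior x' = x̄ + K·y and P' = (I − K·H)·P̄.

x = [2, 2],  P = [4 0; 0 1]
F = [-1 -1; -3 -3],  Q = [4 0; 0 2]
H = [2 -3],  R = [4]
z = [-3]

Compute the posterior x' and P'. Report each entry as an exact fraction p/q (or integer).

x̄ = F·x = [-4, -12]
P̄ = F·P·Fᵀ + Q = [9 15; 15 47]
y = z − H·x̄ = [-31]
S = H·P̄·Hᵀ + R = [283]
K = P̄·Hᵀ·S⁻¹ = [-27/283; -111/283]
x' = x̄ + K·y = [-295/283, 45/283]
P' = (I − K·H)·P̄ = [1818/283 1248/283; 1248/283 980/283]

x' = [-295/283, 45/283]
P' = [1818/283 1248/283; 1248/283 980/283]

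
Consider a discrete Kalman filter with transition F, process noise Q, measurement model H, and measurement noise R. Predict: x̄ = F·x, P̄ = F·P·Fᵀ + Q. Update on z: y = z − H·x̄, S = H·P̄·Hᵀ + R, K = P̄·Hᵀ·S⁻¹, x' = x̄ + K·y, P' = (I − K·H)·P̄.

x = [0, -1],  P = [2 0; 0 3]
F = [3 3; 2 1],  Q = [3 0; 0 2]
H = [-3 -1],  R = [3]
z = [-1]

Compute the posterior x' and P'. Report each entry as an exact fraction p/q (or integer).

x' = [93/574, 131/287]
P' = [327/574 -243/287; -243/287 843/287]

x̄ = F·x = [-3, -1]
P̄ = F·P·Fᵀ + Q = [48 21; 21 13]
y = z − H·x̄ = [-11]
S = H·P̄·Hᵀ + R = [574]
K = P̄·Hᵀ·S⁻¹ = [-165/574; -38/287]
x' = x̄ + K·y = [93/574, 131/287]
P' = (I − K·H)·P̄ = [327/574 -243/287; -243/287 843/287]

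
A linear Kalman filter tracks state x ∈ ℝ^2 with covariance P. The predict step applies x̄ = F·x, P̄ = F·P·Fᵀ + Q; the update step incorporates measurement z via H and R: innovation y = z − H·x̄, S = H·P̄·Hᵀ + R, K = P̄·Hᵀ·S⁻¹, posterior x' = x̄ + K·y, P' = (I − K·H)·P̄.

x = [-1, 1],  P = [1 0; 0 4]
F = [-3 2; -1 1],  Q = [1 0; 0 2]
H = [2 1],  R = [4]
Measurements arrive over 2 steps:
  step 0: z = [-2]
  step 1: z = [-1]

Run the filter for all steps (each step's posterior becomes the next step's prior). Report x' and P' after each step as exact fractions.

step 0: x̄ = F·x = [5, 2]
step 0: P̄ = F·P·Fᵀ + Q = [26 11; 11 7]
step 0: y = z − H·x̄ = [-14]
step 0: S = H·P̄·Hᵀ + R = [159]
step 0: K = P̄·Hᵀ·S⁻¹ = [21/53; 29/159]
step 0: x' = x̄ + K·y = [-29/53, -88/159]
step 0: P' = (I − K·H)·P̄ = [55/53 -26/53; -26/53 272/159]
step 1: x̄ = F·x = [85/159, -1/159]
step 1: P̄ = F·P·Fᵀ + Q = [3668/159 1429/159; 1429/159 911/159]
step 1: y = z − H·x̄ = [-328/159]
step 1: S = H·P̄·Hᵀ + R = [21935/159]
step 1: K = P̄·Hᵀ·S⁻¹ = [1753/4387; 3769/21935]
step 1: x' = x̄ + K·y = [-31/107, -193/535]
step 1: P' = (I − K·H)·P̄ = [4569/4387 -2126/4387; -2126/4387 36336/21935]

step 0: x' = [-29/53, -88/159], P' = [55/53 -26/53; -26/53 272/159]
step 1: x' = [-31/107, -193/535], P' = [4569/4387 -2126/4387; -2126/4387 36336/21935]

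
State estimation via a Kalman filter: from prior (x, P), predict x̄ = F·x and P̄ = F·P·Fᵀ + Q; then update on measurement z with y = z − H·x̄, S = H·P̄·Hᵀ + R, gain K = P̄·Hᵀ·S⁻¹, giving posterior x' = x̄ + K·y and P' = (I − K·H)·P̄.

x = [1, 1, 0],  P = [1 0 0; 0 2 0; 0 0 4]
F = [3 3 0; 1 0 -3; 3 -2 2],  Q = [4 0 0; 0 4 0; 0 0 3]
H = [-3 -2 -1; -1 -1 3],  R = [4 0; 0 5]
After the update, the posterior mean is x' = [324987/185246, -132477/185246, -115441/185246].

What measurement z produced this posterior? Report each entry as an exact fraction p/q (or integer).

z = [-3, -3]

x̄ = F·x = [6, 1, 1]
P̄ = F·P·Fᵀ + Q = [31 3 -3; 3 41 -21; -3 -21 36]
S = H·P̄·Hᵀ + R = [417 211; 211 551]
K = P̄·Hᵀ·S⁻¹ = [-43823/185246 2325/185246; -15993/185246 -29849/185246; -19587/185246 51879/185246]
x' − x̄ = [-786489/185246, -317723/185246, -300687/185246] = K·y
y = (KᵀK)⁻¹·Kᵀ·(x' − x̄) = [18, 1]
z = y + H·x̄ = [18, 1] + [-21, -4] = [-3, -3]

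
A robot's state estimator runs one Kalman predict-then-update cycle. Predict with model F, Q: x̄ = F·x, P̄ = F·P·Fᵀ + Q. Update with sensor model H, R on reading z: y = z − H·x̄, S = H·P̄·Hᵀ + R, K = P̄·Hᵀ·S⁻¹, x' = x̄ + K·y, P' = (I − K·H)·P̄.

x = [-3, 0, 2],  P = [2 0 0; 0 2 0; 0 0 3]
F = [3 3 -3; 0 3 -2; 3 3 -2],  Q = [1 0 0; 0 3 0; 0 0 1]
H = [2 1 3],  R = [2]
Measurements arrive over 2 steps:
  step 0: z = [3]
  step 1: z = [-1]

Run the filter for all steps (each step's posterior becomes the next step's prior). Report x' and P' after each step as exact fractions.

step 0: x' = [-98/213, 667/142, -41/142], P' = [695/426 -371/284 -149/284; -371/284 6069/568 -1485/568; -149/284 -1485/568 757/568]
step 1: x' = [-756334/701593, 1154293/701593, -106578/701593], P' = [1144707/701593 -2211509/701593 56929/701593; -2211509/701593 18667995/1403186 -3126651/1403186; 56929/701593 -3126651/1403186 1118363/1403186]

step 0: x̄ = F·x = [-15, -4, -13]
step 0: P̄ = F·P·Fᵀ + Q = [64 36 54; 36 33 30; 54 30 49]
step 0: y = z − H·x̄ = [76]
step 0: S = H·P̄·Hᵀ + R = [1704]
step 0: K = P̄·Hᵀ·S⁻¹ = [163/852; 65/568; 95/568]
step 0: x' = x̄ + K·y = [-98/213, 667/142, -41/142]
step 0: P' = (I − K·H)·P̄ = [695/426 -371/284 -149/284; -371/284 6069/568 -1485/568; -149/284 -1485/568 757/568]
step 1: x̄ = F·x = [964/71, 2083/142, 1887/142]
step 1: P̄ = F·P·Fᵀ + Q = [11135/71 19137/142 20223/142; 19137/142 77173/568 70579/568; 20223/142 70579/568 74597/568]
step 1: y = z − H·x̄ = [-5871/71]
step 1: S = H·P̄·Hᵀ + R = [701593/142]
step 1: K = P̄·Hᵀ·S⁻¹ = [124346/701593; 221003/1403186; 228077/1403186]
step 1: x' = x̄ + K·y = [-756334/701593, 1154293/701593, -106578/701593]
step 1: P' = (I − K·H)·P̄ = [1144707/701593 -2211509/701593 56929/701593; -2211509/701593 18667995/1403186 -3126651/1403186; 56929/701593 -3126651/1403186 1118363/1403186]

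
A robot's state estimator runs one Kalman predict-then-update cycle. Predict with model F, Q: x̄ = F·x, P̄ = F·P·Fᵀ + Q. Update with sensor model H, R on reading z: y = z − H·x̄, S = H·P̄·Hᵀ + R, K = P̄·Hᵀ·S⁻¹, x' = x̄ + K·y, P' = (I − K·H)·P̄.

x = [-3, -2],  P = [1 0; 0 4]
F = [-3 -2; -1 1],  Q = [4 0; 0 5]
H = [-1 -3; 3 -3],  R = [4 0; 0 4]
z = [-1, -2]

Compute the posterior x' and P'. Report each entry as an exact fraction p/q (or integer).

x' = [157/3358, 974/1679]
P' = [2443/5037 785/5037; 785/5037 1345/5037]

x̄ = F·x = [13, 1]
P̄ = F·P·Fᵀ + Q = [29 -5; -5 10]
y = z − H·x̄ = [15, -38]
S = H·P̄·Hᵀ + R = [93 33; 33 445]
K = P̄·Hᵀ·S⁻¹ = [-2399/10074 829/3358; -1205/5037 -140/1679]
x' = x̄ + K·y = [157/3358, 974/1679]
P' = (I − K·H)·P̄ = [2443/5037 785/5037; 785/5037 1345/5037]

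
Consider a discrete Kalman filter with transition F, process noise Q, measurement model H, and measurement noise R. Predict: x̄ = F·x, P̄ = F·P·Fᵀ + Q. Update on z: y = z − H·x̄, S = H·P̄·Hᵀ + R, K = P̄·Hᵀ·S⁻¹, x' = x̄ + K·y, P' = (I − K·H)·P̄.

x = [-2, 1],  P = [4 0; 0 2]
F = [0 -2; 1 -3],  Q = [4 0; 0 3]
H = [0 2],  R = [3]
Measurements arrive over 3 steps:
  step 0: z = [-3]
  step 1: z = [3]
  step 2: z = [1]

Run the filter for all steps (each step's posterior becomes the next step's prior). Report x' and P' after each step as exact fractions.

step 0: x̄ = F·x = [-2, -5]
step 0: P̄ = F·P·Fᵀ + Q = [12 12; 12 25]
step 0: y = z − H·x̄ = [7]
step 0: S = H·P̄·Hᵀ + R = [103]
step 0: K = P̄·Hᵀ·S⁻¹ = [24/103; 50/103]
step 0: x' = x̄ + K·y = [-38/103, -165/103]
step 0: P' = (I − K·H)·P̄ = [660/103 36/103; 36/103 75/103]
step 1: x̄ = F·x = [330/103, 457/103]
step 1: P̄ = F·P·Fᵀ + Q = [712/103 378/103; 378/103 1428/103]
step 1: y = z − H·x̄ = [-605/103]
step 1: S = H·P̄·Hᵀ + R = [6021/103]
step 1: K = P̄·Hᵀ·S⁻¹ = [28/223; 952/2007]
step 1: x' = x̄ + K·y = [550/223, 3313/2007]
step 1: P' = (I − K·H)·P̄ = [1336/223 42/223; 42/223 476/669]
step 2: x̄ = F·x = [-6626/2007, -1663/669]
step 2: P̄ = F·P·Fᵀ + Q = [4580/669 868/223; 868/223 3181/223]
step 2: y = z − H·x̄ = [3995/669]
step 2: S = H·P̄·Hᵀ + R = [13393/223]
step 2: K = P̄·Hᵀ·S⁻¹ = [1736/13393; 6362/13393]
step 2: x' = x̄ + K·y = [-304646/120537, 4699/13393]
step 2: P' = (I − K·H)·P̄ = [234524/40179 2604/13393; 2604/13393 9543/13393]

step 0: x' = [-38/103, -165/103], P' = [660/103 36/103; 36/103 75/103]
step 1: x' = [550/223, 3313/2007], P' = [1336/223 42/223; 42/223 476/669]
step 2: x' = [-304646/120537, 4699/13393], P' = [234524/40179 2604/13393; 2604/13393 9543/13393]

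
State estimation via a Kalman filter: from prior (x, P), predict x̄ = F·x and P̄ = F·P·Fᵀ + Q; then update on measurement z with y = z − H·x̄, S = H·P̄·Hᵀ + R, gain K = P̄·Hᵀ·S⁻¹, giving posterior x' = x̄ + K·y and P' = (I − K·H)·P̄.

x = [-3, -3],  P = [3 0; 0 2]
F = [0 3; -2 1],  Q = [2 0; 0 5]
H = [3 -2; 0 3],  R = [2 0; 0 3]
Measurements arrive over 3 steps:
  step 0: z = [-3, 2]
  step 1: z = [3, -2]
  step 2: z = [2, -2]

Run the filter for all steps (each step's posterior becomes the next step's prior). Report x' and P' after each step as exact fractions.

step 0: x̄ = F·x = [-9, 3]
step 0: P̄ = F·P·Fᵀ + Q = [20 6; 6 19]
step 0: y = z − H·x̄ = [30, -7]
step 0: S = H·P̄·Hᵀ + R = [186 -60; -60 174]
step 0: K = P̄·Hᵀ·S⁻¹ = [262/799 173/799; -5/2397 1567/4794]
step 0: x' = x̄ + K·y = [-542/799, 3113/4794]
step 0: P' = (I − K·H)·P̄ = [290/799 173/799; 173/799 1567/4794]
step 1: x̄ = F·x = [3113/1598, 9617/4794]
step 1: P̄ = F·P·Fᵀ + Q = [7897/1598 -509/1598; -509/1598 28345/4794]
step 1: y = z − H·x̄ = [5599/4794, -12813/1598]
step 1: S = H·P̄·Hᵀ + R = [354511/4794 -61271/1598; -61271/1598 89829/1598]
step 1: K = P̄·Hᵀ·S⁻¹ = [332607/1073371 208620/1073371; -61271/4293484 1312991/4293484]
step 1: x' = x̄ + K·y = [806703/1073371, -1986375/4293484]
step 1: P' = (I − K·H)·P̄ = [360818/1073371 208620/1073371; 208620/1073371 1312991/4293484]
step 2: x̄ = F·x = [-5959125/4293484, -8439999/4293484]
step 2: P̄ = F·P·Fᵀ + Q = [20403887/4293484 -1067907/4293484; -1067907/4293484 25215579/4293484]
step 2: y = z − H·x̄ = [9584345/4293484, 16733029/4293484]
step 2: S = H·P̄·Hᵀ + R = [305899151/4293484 -160904637/4293484; -160904637/4293484 239820663/4293484]
step 2: K = P̄·Hᵀ·S⁻¹ = [284860731/921369743 178815288/921369743; -53634879/3685478972 1126526607/3685478972]
step 2: x' = x̄ + K·y = [53981208/921369743, -743527380/921369743]
step 2: P' = (I − K·H)·P̄ = [309117346/921369743 178815288/921369743; 178815288/921369743 1126526607/3685478972]

step 0: x' = [-542/799, 3113/4794], P' = [290/799 173/799; 173/799 1567/4794]
step 1: x' = [806703/1073371, -1986375/4293484], P' = [360818/1073371 208620/1073371; 208620/1073371 1312991/4293484]
step 2: x' = [53981208/921369743, -743527380/921369743], P' = [309117346/921369743 178815288/921369743; 178815288/921369743 1126526607/3685478972]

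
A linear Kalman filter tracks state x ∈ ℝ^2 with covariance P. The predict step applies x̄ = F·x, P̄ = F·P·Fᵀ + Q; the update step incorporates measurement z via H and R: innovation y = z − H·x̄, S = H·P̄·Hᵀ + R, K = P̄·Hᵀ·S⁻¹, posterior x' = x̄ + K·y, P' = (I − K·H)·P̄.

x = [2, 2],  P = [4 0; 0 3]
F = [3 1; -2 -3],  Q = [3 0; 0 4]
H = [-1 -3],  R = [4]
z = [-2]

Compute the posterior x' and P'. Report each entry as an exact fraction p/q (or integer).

x̄ = F·x = [8, -10]
P̄ = F·P·Fᵀ + Q = [42 -33; -33 47]
y = z − H·x̄ = [-24]
S = H·P̄·Hᵀ + R = [271]
K = P̄·Hᵀ·S⁻¹ = [57/271; -108/271]
x' = x̄ + K·y = [800/271, -118/271]
P' = (I − K·H)·P̄ = [8133/271 -2787/271; -2787/271 1073/271]

x' = [800/271, -118/271]
P' = [8133/271 -2787/271; -2787/271 1073/271]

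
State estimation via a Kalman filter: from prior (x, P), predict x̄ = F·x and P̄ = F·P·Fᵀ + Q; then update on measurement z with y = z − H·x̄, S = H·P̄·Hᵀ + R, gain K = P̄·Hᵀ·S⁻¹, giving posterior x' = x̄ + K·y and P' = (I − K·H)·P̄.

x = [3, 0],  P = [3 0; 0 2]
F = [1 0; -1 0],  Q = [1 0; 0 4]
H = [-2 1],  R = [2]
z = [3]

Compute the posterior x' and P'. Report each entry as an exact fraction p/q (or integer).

x̄ = F·x = [3, -3]
P̄ = F·P·Fᵀ + Q = [4 -3; -3 7]
y = z − H·x̄ = [12]
S = H·P̄·Hᵀ + R = [37]
K = P̄·Hᵀ·S⁻¹ = [-11/37; 13/37]
x' = x̄ + K·y = [-21/37, 45/37]
P' = (I − K·H)·P̄ = [27/37 32/37; 32/37 90/37]

x' = [-21/37, 45/37]
P' = [27/37 32/37; 32/37 90/37]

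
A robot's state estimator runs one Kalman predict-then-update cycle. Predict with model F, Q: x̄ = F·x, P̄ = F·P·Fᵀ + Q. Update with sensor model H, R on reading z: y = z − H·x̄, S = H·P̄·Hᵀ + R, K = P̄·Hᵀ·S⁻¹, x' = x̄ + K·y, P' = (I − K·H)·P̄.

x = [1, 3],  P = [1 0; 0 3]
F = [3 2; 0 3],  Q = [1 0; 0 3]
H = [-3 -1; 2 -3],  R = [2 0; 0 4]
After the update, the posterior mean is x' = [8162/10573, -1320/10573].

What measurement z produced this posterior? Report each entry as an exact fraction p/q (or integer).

z = [-2, 2]

x̄ = F·x = [9, 9]
P̄ = F·P·Fᵀ + Q = [22 18; 18 30]
S = H·P̄·Hᵀ + R = [338 84; 84 146]
K = P̄·Hᵀ·S⁻¹ = [-2856/10573 919/10573; -1932/10573 -2799/10573]
x' − x̄ = [-86995/10573, -96477/10573] = K·y
y = (KᵀK)⁻¹·Kᵀ·(x' − x̄) = [34, 11]
z = y + H·x̄ = [34, 11] + [-36, -9] = [-2, 2]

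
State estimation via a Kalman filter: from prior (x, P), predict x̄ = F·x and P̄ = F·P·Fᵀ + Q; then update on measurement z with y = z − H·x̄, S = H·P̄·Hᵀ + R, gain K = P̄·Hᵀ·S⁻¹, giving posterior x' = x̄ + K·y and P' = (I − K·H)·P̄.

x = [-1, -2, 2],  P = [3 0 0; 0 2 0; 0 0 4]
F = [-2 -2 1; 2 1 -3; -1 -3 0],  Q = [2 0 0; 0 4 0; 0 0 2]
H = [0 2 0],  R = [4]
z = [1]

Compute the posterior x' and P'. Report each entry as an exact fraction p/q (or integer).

x' = [146/55, 17/55, 259/55]
P' = [646/55 -28/55 654/55; -28/55 54/55 -12/55; 654/55 -12/55 1121/55]

x̄ = F·x = [8, -10, 7]
P̄ = F·P·Fᵀ + Q = [26 -28 18; -28 54 -12; 18 -12 23]
y = z − H·x̄ = [21]
S = H·P̄·Hᵀ + R = [220]
K = P̄·Hᵀ·S⁻¹ = [-14/55; 27/55; -6/55]
x' = x̄ + K·y = [146/55, 17/55, 259/55]
P' = (I − K·H)·P̄ = [646/55 -28/55 654/55; -28/55 54/55 -12/55; 654/55 -12/55 1121/55]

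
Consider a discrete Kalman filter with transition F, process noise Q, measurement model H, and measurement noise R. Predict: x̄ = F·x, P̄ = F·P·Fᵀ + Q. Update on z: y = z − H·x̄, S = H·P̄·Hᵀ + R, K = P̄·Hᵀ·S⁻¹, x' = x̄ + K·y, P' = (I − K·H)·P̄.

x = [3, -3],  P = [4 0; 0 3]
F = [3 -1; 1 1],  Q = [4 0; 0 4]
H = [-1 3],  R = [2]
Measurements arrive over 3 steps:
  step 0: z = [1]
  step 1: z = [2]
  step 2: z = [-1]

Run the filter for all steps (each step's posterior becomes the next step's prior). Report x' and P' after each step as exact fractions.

step 0: x̄ = F·x = [12, 0]
step 0: P̄ = F·P·Fᵀ + Q = [43 9; 9 11]
step 0: y = z − H·x̄ = [13]
step 0: S = H·P̄·Hᵀ + R = [90]
step 0: K = P̄·Hᵀ·S⁻¹ = [-8/45; 4/15]
step 0: x' = x̄ + K·y = [436/45, 52/15]
step 0: P' = (I − K·H)·P̄ = [1807/45 199/15; 199/15 23/5]
step 1: x̄ = F·x = [128/5, 592/45]
step 1: P̄ = F·P·Fᵀ + Q = [1452/5 712/5; 712/5 3388/45]
step 1: y = z − H·x̄ = [-178/15]
step 1: S = H·P̄·Hᵀ + R = [578/5]
step 1: K = P̄·Hᵀ·S⁻¹ = [342/289; 626/867]
step 1: x' = x̄ + K·y = [3340/289, 11932/2601]
step 1: P' = (I − K·H)·P̄ = [37140/289 12608/289; 12608/289 39076/2601]
step 2: x̄ = F·x = [78248/2601, 41992/2601]
step 2: P̄ = F·P·Fᵀ + Q = [2376988/2601 1190648/2601; 1190648/2601 610684/2601]
step 2: y = z − H·x̄ = [-50329/2601]
step 2: S = H·P̄·Hᵀ + R = [734458/2601]
step 2: K = P̄·Hᵀ·S⁻¹ = [597478/367229; 320702/367229]
step 2: x' = x̄ + K·y = [-513470/367229, -276790/367229]
step 2: P' = (I − K·H)·P̄ = [61106884/367229 20767280/367229; 20767280/367229 7136228/367229]

step 0: x' = [436/45, 52/15], P' = [1807/45 199/15; 199/15 23/5]
step 1: x' = [3340/289, 11932/2601], P' = [37140/289 12608/289; 12608/289 39076/2601]
step 2: x' = [-513470/367229, -276790/367229], P' = [61106884/367229 20767280/367229; 20767280/367229 7136228/367229]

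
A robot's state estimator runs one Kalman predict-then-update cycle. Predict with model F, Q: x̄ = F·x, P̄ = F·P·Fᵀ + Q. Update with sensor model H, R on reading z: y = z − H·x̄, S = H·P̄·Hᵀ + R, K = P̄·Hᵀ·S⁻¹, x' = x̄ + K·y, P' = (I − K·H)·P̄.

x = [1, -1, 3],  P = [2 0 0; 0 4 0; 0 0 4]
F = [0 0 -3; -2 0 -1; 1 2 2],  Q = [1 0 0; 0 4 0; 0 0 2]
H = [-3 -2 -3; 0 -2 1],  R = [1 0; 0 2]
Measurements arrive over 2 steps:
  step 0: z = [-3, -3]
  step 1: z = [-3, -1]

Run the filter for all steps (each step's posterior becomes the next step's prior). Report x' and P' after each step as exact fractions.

step 0: x̄ = F·x = [-9, -5, 5]
step 0: P̄ = F·P·Fᵀ + Q = [37 12 -24; 12 16 -12; -24 -12 36]
step 0: y = z − H·x̄ = [-25, -18]
step 0: S = H·P̄·Hᵀ + R = [290 52; 52 150]
step 0: K = P̄·Hᵀ·S⁻¹ = [-3477/20398 -2661/10199; -628/10199 -2774/10199; -1230/10199 4506/10199]
step 0: x' = x̄ + K·y = [-123/2914, 2091/1457, 91/1457]
step 0: P' = (I − K·H)·P̄ = [280219/20398 -50328/10199 -105978/10199; -50328/10199 21032/10199 36516/10199; -105978/10199 36516/10199 82044/10199]
step 1: x̄ = F·x = [-273/1457, 32/1457, 8605/2914]
step 1: P̄ = F·P·Fᵀ + Q = [748595/10199 -389736/10199 -393426/10199; -389736/10199 259366/10199 213863/10199; -393426/10199 213863/10199 479431/20398]
step 1: y = z − H·x̄ = [15563/2914, -11391/2914]
step 1: S = H·P̄·Hᵀ + R = [1500627/20398 31263/20398; 31263/20398 884251/20398]
step 1: K = P̄·Hᵀ·S⁻¹ = [-8660839/21668032 19225851/21668032; 213127/8125512 -1870169/2708504; 1736279/32502048 -4627545/10834016]
step 1: x' = x̄ + K·y = [-125470505/21668032, 23248529/8125512, 159519193/32502048]
step 1: P' = (I − K·H)·P̄ = [619787671/21668032 -30719645/2708504 -226531309/10834016; -30719645/2708504 4842605/1015689 33130333/4062756; -226531309/10834016 33130333/4062756 251160029/16251024]

step 0: x' = [-123/2914, 2091/1457, 91/1457], P' = [280219/20398 -50328/10199 -105978/10199; -50328/10199 21032/10199 36516/10199; -105978/10199 36516/10199 82044/10199]
step 1: x' = [-125470505/21668032, 23248529/8125512, 159519193/32502048], P' = [619787671/21668032 -30719645/2708504 -226531309/10834016; -30719645/2708504 4842605/1015689 33130333/4062756; -226531309/10834016 33130333/4062756 251160029/16251024]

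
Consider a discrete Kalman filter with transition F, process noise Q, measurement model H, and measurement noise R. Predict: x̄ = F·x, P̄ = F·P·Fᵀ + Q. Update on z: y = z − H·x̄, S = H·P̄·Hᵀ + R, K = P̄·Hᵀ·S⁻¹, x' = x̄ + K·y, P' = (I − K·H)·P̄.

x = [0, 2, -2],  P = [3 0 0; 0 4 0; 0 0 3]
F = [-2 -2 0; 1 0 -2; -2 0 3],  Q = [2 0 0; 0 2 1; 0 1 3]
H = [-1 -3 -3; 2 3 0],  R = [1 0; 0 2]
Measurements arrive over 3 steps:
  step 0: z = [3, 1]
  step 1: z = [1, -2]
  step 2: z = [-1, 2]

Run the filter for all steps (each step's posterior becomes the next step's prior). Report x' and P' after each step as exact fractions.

step 0: x' = [-13210/4597, 10399/4597, -85239/36776], P' = [50970/4597 -33432/4597 16806/4597; -33432/4597 22934/4597 -12032/4597; 16806/4597 -12032/4597 56469/36776]
step 1: x' = [47686638/70745801, -62457359/70745801, 3080602/10106543], P' = [291120458/70745801 -194511568/70745801 14476866/10106543; -194511568/70745801 144430768/70745801 -11716918/10106543; 14476866/10106543 -11716918/10106543 8166531/10106543]
step 2: x' = [103553060174/166597135585, 39950010236/166597135585, -19544267373/166597135585], P' = [558739421698/166597135585 -368590770768/166597135585 187925625494/166597135585; -368590770768/166597135585 276994738518/166597135585 -157356021004/166597135585; 187925625494/166597135585 -157356021004/166597135585 114326708467/166597135585]

step 0: x̄ = F·x = [-4, 4, -6]
step 0: P̄ = F·P·Fᵀ + Q = [30 -6 12; -6 17 -23; 12 -23 42]
step 0: y = z − H·x̄ = [-7, -3]
step 0: S = H·P̄·Hᵀ + R = [184 -24; -24 203]
step 0: K = P̄·Hᵀ·S⁻¹ = [-1092/4597 822/4597; 726/4597 969/4597; -15087/36776 -1242/4597]
step 0: x' = x̄ + K·y = [-13210/4597, 10399/4597, -85239/36776]
step 0: P' = (I − K·H)·P̄ = [50970/4597 -33432/4597 16806/4597; -33432/4597 22934/4597 -12032/4597; 16806/4597 -12032/4597 56469/36776]
step 1: x̄ = F·x = [5622/4597, 32399/18388, -44357/36776]
step 1: P̄ = F·P·Fᵀ + Q = [37354/4597 -15980/4597 41508/4597; -15980/4597 42349/9194 -88211/18388; 41508/4597 -88211/18388 636213/36776]
step 1: y = z − H·x̄ = [143075/36776, -178949/18388]
step 1: S = H·P̄·Hᵀ + R = [5635837/36776 -688127/18388; -688127/18388 314841/9194]
step 1: K = P̄·Hᵀ·S⁻¹ = [-11599940/70745801 -646894/70745801; 7274542/70745801 22134584/70745801; -3825705/10106543 -3098511/10106543]
step 1: x' = x̄ + K·y = [47686638/70745801, -62457359/70745801, 3080602/10106543]
step 1: P' = (I − K·H)·P̄ = [291120458/70745801 -194511568/70745801 14476866/10106543; -194511568/70745801 144430768/70745801 -11716918/10106543; 14476866/10106543 -11716918/10106543 8166531/10106543]
step 2: x̄ = F·x = [4220206/10106543, 4558210/70745801, -30680634/70745801]
step 2: P̄ = F·P·Fᵀ + Q = [46800566/10106543 -16562748/10106543 38645392/10106543; -16562748/10106543 255922680/70745801 -145122983/70745801; 38645392/10106543 -145122983/70745801 675153944/70745801]
step 2: y = z − H·x̄ = [-119571631/70745801, 68734088/70745801]
step 2: S = H·P̄·Hᵀ + R = [7093296733/70745801 -2232058537/70745801; -2232058537/70745801 2363940738/70745801]
step 2: K = P̄·Hᵀ·S⁻¹ = [-16743985876/166597135585 344309738/9799831505; 9674618226/166597135585 2758902177/9799831505; -58837687883/166597135585 -2829906236/9799831505]
step 2: x' = x̄ + K·y = [103553060174/166597135585, 39950010236/166597135585, -19544267373/166597135585]
step 2: P' = (I − K·H)·P̄ = [558739421698/166597135585 -368590770768/166597135585 187925625494/166597135585; -368590770768/166597135585 276994738518/166597135585 -157356021004/166597135585; 187925625494/166597135585 -157356021004/166597135585 114326708467/166597135585]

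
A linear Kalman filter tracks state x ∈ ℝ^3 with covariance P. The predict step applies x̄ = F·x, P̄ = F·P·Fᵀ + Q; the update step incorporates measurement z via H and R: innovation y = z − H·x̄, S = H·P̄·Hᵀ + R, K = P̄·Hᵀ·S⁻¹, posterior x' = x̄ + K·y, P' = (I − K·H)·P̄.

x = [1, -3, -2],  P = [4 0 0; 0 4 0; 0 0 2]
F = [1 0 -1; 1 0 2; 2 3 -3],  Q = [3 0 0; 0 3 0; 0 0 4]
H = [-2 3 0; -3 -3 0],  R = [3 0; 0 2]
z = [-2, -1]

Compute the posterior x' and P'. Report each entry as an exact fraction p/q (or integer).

x̄ = F·x = [3, -3, -1]
P̄ = F·P·Fᵀ + Q = [9 0 14; 0 15 -4; 14 -4 74]
y = z − H·x̄ = [13, -1]
S = H·P̄·Hᵀ + R = [174 -81; -81 218]
K = P̄·Hᵀ·S⁻¹ = [-2037/10457 -2052/10457; 2055/10457 -1395/10457; -11150/31371 -2820/10457]
x' = x̄ + K·y = [6942/10457, -3261/10457, -167861/31371]
P' = (I − K·H)·P̄ = [2043/10457 -675/10457 3358/10457; -675/10457 1605/10457 -1478/10457; 3358/10457 -1478/10457 1621654/31371]

x' = [6942/10457, -3261/10457, -167861/31371]
P' = [2043/10457 -675/10457 3358/10457; -675/10457 1605/10457 -1478/10457; 3358/10457 -1478/10457 1621654/31371]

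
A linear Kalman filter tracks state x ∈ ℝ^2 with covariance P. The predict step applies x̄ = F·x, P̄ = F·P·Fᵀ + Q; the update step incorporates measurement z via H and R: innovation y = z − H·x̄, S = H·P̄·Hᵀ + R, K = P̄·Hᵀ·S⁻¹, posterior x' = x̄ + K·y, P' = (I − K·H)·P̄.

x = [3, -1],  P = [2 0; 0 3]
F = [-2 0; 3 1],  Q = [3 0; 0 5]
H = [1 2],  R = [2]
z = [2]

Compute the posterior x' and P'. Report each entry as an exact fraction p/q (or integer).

x̄ = F·x = [-6, 8]
P̄ = F·P·Fᵀ + Q = [11 -12; -12 26]
y = z − H·x̄ = [-8]
S = H·P̄·Hᵀ + R = [69]
K = P̄·Hᵀ·S⁻¹ = [-13/69; 40/69]
x' = x̄ + K·y = [-310/69, 232/69]
P' = (I − K·H)·P̄ = [590/69 -308/69; -308/69 194/69]

x' = [-310/69, 232/69]
P' = [590/69 -308/69; -308/69 194/69]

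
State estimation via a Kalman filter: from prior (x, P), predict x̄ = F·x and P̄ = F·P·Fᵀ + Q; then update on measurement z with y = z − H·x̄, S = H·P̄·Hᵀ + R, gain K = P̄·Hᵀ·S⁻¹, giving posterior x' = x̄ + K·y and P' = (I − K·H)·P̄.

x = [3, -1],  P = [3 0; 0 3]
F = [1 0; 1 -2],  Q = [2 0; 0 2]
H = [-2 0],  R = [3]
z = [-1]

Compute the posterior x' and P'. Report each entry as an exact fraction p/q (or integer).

x' = [19/23, 85/23]
P' = [15/23 9/23; 9/23 355/23]

x̄ = F·x = [3, 5]
P̄ = F·P·Fᵀ + Q = [5 3; 3 17]
y = z − H·x̄ = [5]
S = H·P̄·Hᵀ + R = [23]
K = P̄·Hᵀ·S⁻¹ = [-10/23; -6/23]
x' = x̄ + K·y = [19/23, 85/23]
P' = (I − K·H)·P̄ = [15/23 9/23; 9/23 355/23]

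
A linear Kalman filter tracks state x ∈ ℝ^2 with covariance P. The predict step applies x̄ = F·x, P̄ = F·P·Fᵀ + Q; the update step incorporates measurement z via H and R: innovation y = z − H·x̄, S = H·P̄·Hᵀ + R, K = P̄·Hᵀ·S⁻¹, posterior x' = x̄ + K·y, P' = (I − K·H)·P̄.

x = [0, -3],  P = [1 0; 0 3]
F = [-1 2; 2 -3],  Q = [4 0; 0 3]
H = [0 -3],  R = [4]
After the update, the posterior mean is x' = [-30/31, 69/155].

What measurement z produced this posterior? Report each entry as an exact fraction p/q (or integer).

z = [-1]

x̄ = F·x = [-6, 9]
P̄ = F·P·Fᵀ + Q = [17 -20; -20 34]
S = H·P̄·Hᵀ + R = [310]
K = P̄·Hᵀ·S⁻¹ = [6/31; -51/155]
x' − x̄ = [156/31, -1326/155] = K·y
y = (KᵀK)⁻¹·Kᵀ·(x' − x̄) = [26]
z = y + H·x̄ = [26] + [-27] = [-1]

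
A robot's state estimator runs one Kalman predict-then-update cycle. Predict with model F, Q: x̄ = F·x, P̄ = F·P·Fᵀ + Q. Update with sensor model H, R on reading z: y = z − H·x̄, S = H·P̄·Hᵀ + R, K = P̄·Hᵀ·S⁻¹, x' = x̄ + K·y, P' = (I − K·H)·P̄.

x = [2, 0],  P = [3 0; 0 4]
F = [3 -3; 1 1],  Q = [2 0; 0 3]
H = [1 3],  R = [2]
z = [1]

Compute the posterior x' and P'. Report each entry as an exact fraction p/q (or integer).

x' = [218/139, -19/139]
P' = [5899/139 -1929/139; -1929/139 661/139]

x̄ = F·x = [6, 2]
P̄ = F·P·Fᵀ + Q = [65 -3; -3 10]
y = z − H·x̄ = [-11]
S = H·P̄·Hᵀ + R = [139]
K = P̄·Hᵀ·S⁻¹ = [56/139; 27/139]
x' = x̄ + K·y = [218/139, -19/139]
P' = (I − K·H)·P̄ = [5899/139 -1929/139; -1929/139 661/139]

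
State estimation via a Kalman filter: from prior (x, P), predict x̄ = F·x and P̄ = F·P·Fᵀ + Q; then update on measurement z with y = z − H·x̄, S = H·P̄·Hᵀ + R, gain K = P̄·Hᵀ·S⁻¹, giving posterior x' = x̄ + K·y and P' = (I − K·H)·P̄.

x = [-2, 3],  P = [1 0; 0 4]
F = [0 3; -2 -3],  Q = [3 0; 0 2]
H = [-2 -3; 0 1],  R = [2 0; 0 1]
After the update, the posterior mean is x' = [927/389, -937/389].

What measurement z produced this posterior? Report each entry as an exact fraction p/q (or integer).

z = [3, -2]

x̄ = F·x = [9, -5]
P̄ = F·P·Fᵀ + Q = [39 -36; -36 42]
S = H·P̄·Hᵀ + R = [104 -54; -54 43]
K = P̄·Hᵀ·S⁻¹ = [-327/778 -531/389; -27/778 363/389]
x' − x̄ = [-2574/389, 1008/389] = K·y
y = (KᵀK)⁻¹·Kᵀ·(x' − x̄) = [6, 3]
z = y + H·x̄ = [6, 3] + [-3, -5] = [3, -2]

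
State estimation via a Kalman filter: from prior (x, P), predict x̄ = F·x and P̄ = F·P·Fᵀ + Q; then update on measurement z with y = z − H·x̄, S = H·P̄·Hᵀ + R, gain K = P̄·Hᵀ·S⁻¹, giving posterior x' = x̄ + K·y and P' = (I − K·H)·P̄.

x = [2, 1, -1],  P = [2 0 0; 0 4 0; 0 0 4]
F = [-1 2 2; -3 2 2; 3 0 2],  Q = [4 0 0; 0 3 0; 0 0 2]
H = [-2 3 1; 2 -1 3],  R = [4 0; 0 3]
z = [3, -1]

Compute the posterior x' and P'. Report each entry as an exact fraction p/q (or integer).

x̄ = F·x = [-2, -6, 4]
P̄ = F·P·Fᵀ + Q = [38 38 10; 38 53 -2; 10 -2 36]
y = z − H·x̄ = [13, -15]
S = H·P̄·Hᵀ + R = [161 45; 45 512]
K = P̄·Hᵀ·S⁻¹ = [21516/80407 8788/80407; 40707/80407 -908/80407; -730/80407 20480/80407]
x' = x̄ + K·y = [-12926/80407, 60369/80407, 4938/80407]
P' = (I − K·H)·P̄ = [1425114/80407 1163274/80407 -553530/80407; 1163274/80407 979740/80407 -449844/80407; -553530/80407 -449844/80407 239552/80407]

x' = [-12926/80407, 60369/80407, 4938/80407]
P' = [1425114/80407 1163274/80407 -553530/80407; 1163274/80407 979740/80407 -449844/80407; -553530/80407 -449844/80407 239552/80407]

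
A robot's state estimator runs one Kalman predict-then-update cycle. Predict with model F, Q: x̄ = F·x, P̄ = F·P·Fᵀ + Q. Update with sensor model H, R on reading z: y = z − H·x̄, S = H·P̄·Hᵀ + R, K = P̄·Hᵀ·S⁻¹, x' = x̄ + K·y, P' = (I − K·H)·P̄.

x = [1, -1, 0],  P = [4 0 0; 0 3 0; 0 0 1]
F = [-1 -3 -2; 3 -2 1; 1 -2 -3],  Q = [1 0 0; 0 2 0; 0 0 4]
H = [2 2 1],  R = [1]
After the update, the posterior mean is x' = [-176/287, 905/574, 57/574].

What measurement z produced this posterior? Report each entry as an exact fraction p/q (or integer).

z = [2]

x̄ = F·x = [2, 5, 3]
P̄ = F·P·Fᵀ + Q = [36 4 20; 4 51 21; 20 21 29]
S = H·P̄·Hᵀ + R = [574]
K = P̄·Hᵀ·S⁻¹ = [50/287; 131/574; 111/574]
x' − x̄ = [-750/287, -1965/574, -1665/574] = K·y
y = (KᵀK)⁻¹·Kᵀ·(x' − x̄) = [-15]
z = y + H·x̄ = [-15] + [17] = [2]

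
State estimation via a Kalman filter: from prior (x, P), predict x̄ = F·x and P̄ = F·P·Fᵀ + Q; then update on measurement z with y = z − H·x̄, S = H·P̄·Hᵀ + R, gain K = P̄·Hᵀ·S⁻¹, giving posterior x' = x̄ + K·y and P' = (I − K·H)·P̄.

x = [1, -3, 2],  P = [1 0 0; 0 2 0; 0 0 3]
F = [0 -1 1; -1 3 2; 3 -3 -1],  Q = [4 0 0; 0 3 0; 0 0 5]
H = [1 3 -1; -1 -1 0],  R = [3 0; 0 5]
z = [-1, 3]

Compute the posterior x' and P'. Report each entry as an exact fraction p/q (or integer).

x̄ = F·x = [5, -6, 10]
P̄ = F·P·Fᵀ + Q = [9 0 3; 0 34 -27; 3 -27 35]
y = z − H·x̄ = [22, 2]
S = H·P̄·Hᵀ + R = [509 -135; -135 48]
K = P̄·Hᵀ·S⁻¹ = [-309/2069 -1257/2069; 534/2069 109/6207; -728/2069 -1013/2069]
x' = x̄ + K·y = [1033/2069, -1780/6207, 2648/2069]
P' = (I − K·H)·P̄ = [9162/2069 -2877/2069 1458/2069; -2877/2069 8086/6207 3607/2069; 1458/2069 3607/2069 14463/2069]

x' = [1033/2069, -1780/6207, 2648/2069]
P' = [9162/2069 -2877/2069 1458/2069; -2877/2069 8086/6207 3607/2069; 1458/2069 3607/2069 14463/2069]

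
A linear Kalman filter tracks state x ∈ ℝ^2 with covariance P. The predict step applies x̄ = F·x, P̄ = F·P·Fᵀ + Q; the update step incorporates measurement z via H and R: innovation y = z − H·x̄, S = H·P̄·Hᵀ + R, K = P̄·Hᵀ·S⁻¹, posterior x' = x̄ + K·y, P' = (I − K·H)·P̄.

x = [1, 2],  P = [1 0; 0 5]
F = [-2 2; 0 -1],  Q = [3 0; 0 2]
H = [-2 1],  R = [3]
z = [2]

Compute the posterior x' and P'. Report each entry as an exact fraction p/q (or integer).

x̄ = F·x = [2, -2]
P̄ = F·P·Fᵀ + Q = [27 -10; -10 7]
y = z − H·x̄ = [8]
S = H·P̄·Hᵀ + R = [158]
K = P̄·Hᵀ·S⁻¹ = [-32/79; 27/158]
x' = x̄ + K·y = [-98/79, -50/79]
P' = (I − K·H)·P̄ = [85/79 74/79; 74/79 377/158]

x' = [-98/79, -50/79]
P' = [85/79 74/79; 74/79 377/158]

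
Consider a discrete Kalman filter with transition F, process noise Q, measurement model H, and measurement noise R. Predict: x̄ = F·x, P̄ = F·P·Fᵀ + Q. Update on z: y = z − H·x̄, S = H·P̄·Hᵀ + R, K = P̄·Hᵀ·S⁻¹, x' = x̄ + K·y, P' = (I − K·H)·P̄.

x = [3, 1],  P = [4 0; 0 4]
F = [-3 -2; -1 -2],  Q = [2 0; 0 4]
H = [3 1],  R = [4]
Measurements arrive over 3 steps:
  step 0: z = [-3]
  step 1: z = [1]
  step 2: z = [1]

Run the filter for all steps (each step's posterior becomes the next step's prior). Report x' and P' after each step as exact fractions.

step 0: x̄ = F·x = [-11, -5]
step 0: P̄ = F·P·Fᵀ + Q = [54 28; 28 24]
step 0: y = z − H·x̄ = [35]
step 0: S = H·P̄·Hᵀ + R = [682]
step 0: K = P̄·Hᵀ·S⁻¹ = [95/341; 54/341]
step 0: x' = x̄ + K·y = [-426/341, 185/341]
step 0: P' = (I − K·H)·P̄ = [364/341 -712/341; -712/341 2352/341]
step 1: x̄ = F·x = [908/341, 56/341]
step 1: P̄ = F·P·Fᵀ + Q = [4822/341 4804/341; 4804/341 8288/341]
step 1: y = z − H·x̄ = [-2439/341]
step 1: S = H·P̄·Hᵀ + R = [81874/341]
step 1: K = P̄·Hᵀ·S⁻¹ = [205/871; 11350/40937]
step 1: x' = x̄ + K·y = [853/871, -74458/40937]
step 1: P' = (I − K·H)·P̄ = [732/871 -1376/871; -1376/871 239416/40937]
step 2: x̄ = F·x = [28643/40937, 108825/40937]
step 2: P̄ = F·P·Fᵀ + Q = [573110/40937 543500/40937; 543500/40937 897128/40937]
step 2: y = z − H·x̄ = [-153817/40937]
step 2: S = H·P̄·Hᵀ + R = [9479866/40937]
step 2: K = P̄·Hᵀ·S⁻¹ = [1131415/4739933; 1263814/4739933]
step 2: x' = x̄ + K·y = [-934728/4739933, 7851751/4739933]
step 2: P' = (I − K·H)·P̄ = [3818140/4739933 -6928760/4739933; -6928760/4739933 25841536/4739933]

step 0: x' = [-426/341, 185/341], P' = [364/341 -712/341; -712/341 2352/341]
step 1: x' = [853/871, -74458/40937], P' = [732/871 -1376/871; -1376/871 239416/40937]
step 2: x' = [-934728/4739933, 7851751/4739933], P' = [3818140/4739933 -6928760/4739933; -6928760/4739933 25841536/4739933]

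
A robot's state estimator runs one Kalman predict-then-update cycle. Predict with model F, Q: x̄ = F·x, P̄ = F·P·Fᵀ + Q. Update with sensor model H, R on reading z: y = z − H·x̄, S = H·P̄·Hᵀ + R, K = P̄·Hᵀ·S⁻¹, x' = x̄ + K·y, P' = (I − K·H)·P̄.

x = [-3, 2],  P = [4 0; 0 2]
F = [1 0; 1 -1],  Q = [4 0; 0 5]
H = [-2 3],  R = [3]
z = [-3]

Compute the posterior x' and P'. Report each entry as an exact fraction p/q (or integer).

x̄ = F·x = [-3, -5]
P̄ = F·P·Fᵀ + Q = [8 4; 4 11]
y = z − H·x̄ = [6]
S = H·P̄·Hᵀ + R = [86]
K = P̄·Hᵀ·S⁻¹ = [-2/43; 25/86]
x' = x̄ + K·y = [-141/43, -140/43]
P' = (I − K·H)·P̄ = [336/43 222/43; 222/43 321/86]

x' = [-141/43, -140/43]
P' = [336/43 222/43; 222/43 321/86]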